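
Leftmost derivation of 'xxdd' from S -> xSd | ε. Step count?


Derivation: S => xSd => xxSdd => xxdd
Steps: 3


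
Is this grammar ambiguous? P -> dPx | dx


balanced d^n…x^n: each string has a unique parse
Unambiguous


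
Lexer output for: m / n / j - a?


Scan left to right, longest-match per lexeme
Tokens: ID(m), OP(/), ID(n), OP(/), ID(j), OP(-), ID(a)


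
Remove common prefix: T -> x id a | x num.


Common prefix: 'x'
Factored: T -> x T', T' -> id a | num


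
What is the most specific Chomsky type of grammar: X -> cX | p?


Right-linear: every RHS is a terminal or a terminal followed by one nonterminal
Classification: Type 3 (Regular)


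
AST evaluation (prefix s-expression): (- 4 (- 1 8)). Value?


Evaluate inner: (- 1 8) = -7
Evaluate root: (- 4 -7) = 11
Result: 11


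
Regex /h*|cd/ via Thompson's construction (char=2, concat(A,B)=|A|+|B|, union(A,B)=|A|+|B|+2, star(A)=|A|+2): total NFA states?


Syntax tree has 3 char leaf(s), 1 union(s), 1 star(s)
chars contribute 3×2 = 6; each union adds +2; each star adds +2
Total: 6 + 2 + 2 = 10 states


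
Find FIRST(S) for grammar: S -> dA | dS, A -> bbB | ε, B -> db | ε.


Per alternative of S: FIRST(dA) = {d}; FIRST(dS) = {d}
FIRST(S) = {d}


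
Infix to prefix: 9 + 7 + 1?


left-to-right (same/higher precedence on left): tree is (+ (+ 9 7) 1)
Prefix: + + 9 7 1


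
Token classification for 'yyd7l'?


Pattern: letter/underscore followed by alphanumerics, not a keyword
Type: IDENTIFIER


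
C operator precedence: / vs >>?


'/' is multiplicative (level 10); '>>' is shift (level 8)
Higher level binds tighter
'/' has higher precedence than '>>'


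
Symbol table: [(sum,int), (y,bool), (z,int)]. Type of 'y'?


Lookup 'y' → type bool


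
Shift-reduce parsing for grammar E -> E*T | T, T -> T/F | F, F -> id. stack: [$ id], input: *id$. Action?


'id' on top is the handle for F -> id
Action: reduce (F -> id)


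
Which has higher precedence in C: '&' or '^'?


'&' is bitwise AND (level 5); '^' is bitwise XOR (level 4)
Higher level binds tighter
'&' has higher precedence than '^'


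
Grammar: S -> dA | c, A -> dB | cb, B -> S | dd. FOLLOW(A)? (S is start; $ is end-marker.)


$ ∈ FOLLOW(S). For each A -> αBβ: add FIRST(β)\{ε} to FOLLOW(B); if β nullable, add FOLLOW(A).
FOLLOW(A) = {$}


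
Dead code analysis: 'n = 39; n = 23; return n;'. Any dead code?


first assignment to n is overwritten before any read
Dead: 'n = 39'


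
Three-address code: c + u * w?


Break into single-operator statements:
t1 = u * w
t2 = c + t1


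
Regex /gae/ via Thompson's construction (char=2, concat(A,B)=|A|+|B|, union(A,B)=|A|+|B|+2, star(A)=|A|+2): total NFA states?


Syntax tree has 3 char leaf(s), 0 union(s), 0 star(s)
chars contribute 3×2 = 6; each union adds +2; each star adds +2
Total: 6 + 0 + 0 = 6 states


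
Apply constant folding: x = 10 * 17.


10 * 17 = 170 at compile time
Optimized: x = 170


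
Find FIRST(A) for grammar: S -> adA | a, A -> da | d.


Per alternative of A: FIRST(da) = {d}; FIRST(d) = {d}
FIRST(A) = {d}


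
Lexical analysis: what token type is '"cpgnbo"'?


Pattern: double-quoted sequence
Type: STRING_LITERAL


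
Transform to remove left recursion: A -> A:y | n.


Left-recursive alternatives: A:y; non-recursive: n
Introduce A': A -> nA', A' -> :yA' | ε


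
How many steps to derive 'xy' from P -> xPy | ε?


Derivation: P => xPy => xy
Steps: 2


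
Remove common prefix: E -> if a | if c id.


Common prefix: 'if'
Factored: E -> if E', E' -> a | c id


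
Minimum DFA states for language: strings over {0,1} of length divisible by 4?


Track length mod 4: states 0..3, accept at 0
Minimal DFA: 4 states


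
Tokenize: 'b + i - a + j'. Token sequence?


Scan left to right, longest-match per lexeme
Tokens: ID(b), OP(+), ID(i), OP(-), ID(a), OP(+), ID(j)


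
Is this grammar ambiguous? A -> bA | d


right-linear, alternatives start with distinct terminals 'b' vs 'd': unique leftmost derivation
Unambiguous


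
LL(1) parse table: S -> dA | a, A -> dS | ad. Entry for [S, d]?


For [S, d]: 'd' ∈ FIRST(dA)
Entry: S -> dA


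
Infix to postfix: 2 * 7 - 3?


Left to right (same or higher precedence on left)
Postfix: 2 7 * 3 -


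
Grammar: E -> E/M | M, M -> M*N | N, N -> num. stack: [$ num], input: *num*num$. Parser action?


'num' on top is the handle for N -> num
Action: reduce (N -> num)


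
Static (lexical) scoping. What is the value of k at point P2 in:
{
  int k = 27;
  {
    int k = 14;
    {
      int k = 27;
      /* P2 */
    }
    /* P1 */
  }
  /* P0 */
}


k declared in the same block as P2
k = 27


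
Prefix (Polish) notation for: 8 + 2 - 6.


left-to-right (same/higher precedence on left): tree is (- (+ 8 2) 6)
Prefix: - + 8 2 6


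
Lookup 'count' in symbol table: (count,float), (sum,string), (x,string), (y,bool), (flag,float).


Lookup 'count' → type float


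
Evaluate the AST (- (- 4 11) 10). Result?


Evaluate inner: (- 4 11) = -7
Evaluate root: (- -7 10) = -17
Result: -17


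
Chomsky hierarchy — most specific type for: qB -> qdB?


LHS has context (more than one symbol) and |LHS| ≤ |RHS|
Classification: Type 1 (Context-Sensitive)


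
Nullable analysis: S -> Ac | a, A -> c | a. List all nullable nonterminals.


A nonterminal is nullable iff some alternative derives ε (directly, or every symbol in it is nullable)
Nullable: {}


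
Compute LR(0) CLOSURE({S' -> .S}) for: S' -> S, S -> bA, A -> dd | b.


Start: S' -> .S
For each item with dot before a nonterminal B, add B -> .γ for every B-production
Closure: [S' -> .S, S -> .bA]


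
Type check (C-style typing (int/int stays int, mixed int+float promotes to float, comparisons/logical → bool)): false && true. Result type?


Operand types: bool && bool
Rule: logical operators take bool operands and yield bool
Result type: bool


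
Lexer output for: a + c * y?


Scan left to right, longest-match per lexeme
Tokens: ID(a), OP(+), ID(c), OP(*), ID(y)


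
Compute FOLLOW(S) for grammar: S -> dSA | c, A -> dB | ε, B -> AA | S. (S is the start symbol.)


$ ∈ FOLLOW(S). For each A -> αBβ: add FIRST(β)\{ε} to FOLLOW(B); if β nullable, add FOLLOW(A).
FOLLOW(S) = {$, d}


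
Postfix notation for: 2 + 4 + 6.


Left to right (same or higher precedence on left)
Postfix: 2 4 + 6 +


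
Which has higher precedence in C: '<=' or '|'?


'<=' is relational (level 7); '|' is bitwise OR (level 3)
Higher level binds tighter
'<=' has higher precedence than '|'


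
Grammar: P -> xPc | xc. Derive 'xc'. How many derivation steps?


Derivation: P => xc
Steps: 1


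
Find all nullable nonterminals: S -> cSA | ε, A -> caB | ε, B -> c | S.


A nonterminal is nullable iff some alternative derives ε (directly, or every symbol in it is nullable)
Nullable: {A, B, S}


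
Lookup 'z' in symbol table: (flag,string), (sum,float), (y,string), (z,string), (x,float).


Lookup 'z' → type string


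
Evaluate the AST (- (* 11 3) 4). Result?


Evaluate inner: (* 11 3) = 33
Evaluate root: (- 33 4) = 29
Result: 29


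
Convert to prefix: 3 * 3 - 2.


left-to-right (same/higher precedence on left): tree is (- (* 3 3) 2)
Prefix: - * 3 3 2


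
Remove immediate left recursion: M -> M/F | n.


Left-recursive alternatives: M/F; non-recursive: n
Introduce M': M -> nM', M' -> /FM' | ε


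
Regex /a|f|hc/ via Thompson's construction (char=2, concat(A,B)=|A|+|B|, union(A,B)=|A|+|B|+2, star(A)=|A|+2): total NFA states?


Syntax tree has 4 char leaf(s), 2 union(s), 0 star(s)
chars contribute 4×2 = 8; each union adds +2; each star adds +2
Total: 8 + 4 + 0 = 12 states


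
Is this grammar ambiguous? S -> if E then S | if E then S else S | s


dangling else: 'if E then if E then s else s' parses two ways
Ambiguous


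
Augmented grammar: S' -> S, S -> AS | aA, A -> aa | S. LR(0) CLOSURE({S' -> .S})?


Start: S' -> .S
For each item with dot before a nonterminal B, add B -> .γ for every B-production
Closure: [S' -> .S, S -> .AS, S -> .aA, A -> .aa, A -> .S]


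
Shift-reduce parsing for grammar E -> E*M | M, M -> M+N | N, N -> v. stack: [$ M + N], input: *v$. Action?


handle 'M+N' on top
Action: reduce (M -> M+N)


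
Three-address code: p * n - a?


Break into single-operator statements:
t1 = p * n
t2 = t1 - a


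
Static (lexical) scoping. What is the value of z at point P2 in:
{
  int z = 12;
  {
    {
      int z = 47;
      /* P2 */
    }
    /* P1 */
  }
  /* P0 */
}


z declared in the same block as P2
z = 47


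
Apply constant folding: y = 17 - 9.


17 - 9 = 8 at compile time
Optimized: y = 8


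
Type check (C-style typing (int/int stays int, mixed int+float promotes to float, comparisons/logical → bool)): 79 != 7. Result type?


Operand types: int != int
Rule: comparison yields bool
Result type: bool


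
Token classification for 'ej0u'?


Pattern: letter/underscore followed by alphanumerics, not a keyword
Type: IDENTIFIER


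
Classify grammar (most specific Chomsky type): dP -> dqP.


LHS has context (more than one symbol) and |LHS| ≤ |RHS|
Classification: Type 1 (Context-Sensitive)


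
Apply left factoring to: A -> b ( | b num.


Common prefix: 'b'
Factored: A -> b A', A' -> ( | num


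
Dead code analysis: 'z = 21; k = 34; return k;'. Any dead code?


z is assigned but never read
Dead: 'z = 21'


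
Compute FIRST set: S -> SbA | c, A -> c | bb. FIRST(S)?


Per alternative of S: FIRST(SbA) = {c}; FIRST(c) = {c}
FIRST(S) = {c}


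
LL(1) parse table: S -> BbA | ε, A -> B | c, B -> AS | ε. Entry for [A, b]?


For [A, b]: 'b' ∈ FIRST(B)
Entry: A -> B


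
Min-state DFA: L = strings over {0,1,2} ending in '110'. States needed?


Track the longest suffix of input matching a prefix of '110': 4 classes (prefixes of length 0..3)
Minimal DFA: 4 states


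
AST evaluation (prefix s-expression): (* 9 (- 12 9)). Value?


Evaluate inner: (- 12 9) = 3
Evaluate root: (* 9 3) = 27
Result: 27


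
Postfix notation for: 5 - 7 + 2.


Left to right (same or higher precedence on left)
Postfix: 5 7 - 2 +


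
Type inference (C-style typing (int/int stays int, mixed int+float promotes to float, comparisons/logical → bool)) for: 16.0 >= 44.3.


Operand types: float >= float
Rule: comparison yields bool
Result type: bool


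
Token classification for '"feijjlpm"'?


Pattern: double-quoted sequence
Type: STRING_LITERAL


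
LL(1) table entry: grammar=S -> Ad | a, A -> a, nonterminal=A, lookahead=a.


For [A, a]: 'a' ∈ FIRST(a)
Entry: A -> a


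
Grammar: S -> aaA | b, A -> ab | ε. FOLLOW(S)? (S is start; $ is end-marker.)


$ ∈ FOLLOW(S). For each A -> αBβ: add FIRST(β)\{ε} to FOLLOW(B); if β nullable, add FOLLOW(A).
FOLLOW(S) = {$}


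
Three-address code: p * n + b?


Break into single-operator statements:
t1 = p * n
t2 = t1 + b


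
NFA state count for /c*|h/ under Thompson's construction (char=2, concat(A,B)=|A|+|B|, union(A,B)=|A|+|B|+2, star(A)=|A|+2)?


Syntax tree has 2 char leaf(s), 1 union(s), 1 star(s)
chars contribute 2×2 = 4; each union adds +2; each star adds +2
Total: 4 + 2 + 2 = 8 states


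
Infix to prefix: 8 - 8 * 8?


'*' binds tighter: tree is (- 8 (* 8 8))
Prefix: - 8 * 8 8


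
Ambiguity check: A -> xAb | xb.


balanced x^n…b^n: each string has a unique parse
Unambiguous


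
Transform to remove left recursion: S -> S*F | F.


Left-recursive alternatives: S*F; non-recursive: F
Introduce S': S -> FS', S' -> *FS' | ε


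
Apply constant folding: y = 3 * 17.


3 * 17 = 51 at compile time
Optimized: y = 51


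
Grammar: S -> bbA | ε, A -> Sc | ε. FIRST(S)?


Per alternative of S: FIRST(bbA) = {b}; FIRST(ε) = {ε}
FIRST(S) = {b, ε}


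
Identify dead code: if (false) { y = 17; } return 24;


condition is constant false, so the whole block is unreachable
Dead: 'if (false) { y = 17; }'


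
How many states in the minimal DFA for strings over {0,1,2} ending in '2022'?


Track the longest suffix of input matching a prefix of '2022': 5 classes (prefixes of length 0..4)
Minimal DFA: 5 states


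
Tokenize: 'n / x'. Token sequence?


Scan left to right, longest-match per lexeme
Tokens: ID(n), OP(/), ID(x)


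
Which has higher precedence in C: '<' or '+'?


'+' is additive (level 9); '<' is relational (level 7)
Higher level binds tighter
'+' has higher precedence than '<'


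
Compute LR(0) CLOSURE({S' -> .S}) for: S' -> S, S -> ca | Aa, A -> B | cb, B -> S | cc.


Start: S' -> .S
For each item with dot before a nonterminal B, add B -> .γ for every B-production
Closure: [S' -> .S, S -> .ca, S -> .Aa, A -> .B, A -> .cb, B -> .S, B -> .cc]


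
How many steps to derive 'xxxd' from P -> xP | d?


Derivation: P => xP => xxP => xxxP => xxxd
Steps: 4


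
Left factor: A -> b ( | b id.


Common prefix: 'b'
Factored: A -> b A', A' -> ( | id


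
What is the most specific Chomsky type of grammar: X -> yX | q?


Right-linear: every RHS is a terminal or a terminal followed by one nonterminal
Classification: Type 3 (Regular)


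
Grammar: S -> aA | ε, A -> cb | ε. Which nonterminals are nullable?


A nonterminal is nullable iff some alternative derives ε (directly, or every symbol in it is nullable)
Nullable: {A, S}


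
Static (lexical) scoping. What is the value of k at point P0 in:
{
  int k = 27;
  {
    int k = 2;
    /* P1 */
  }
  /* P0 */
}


k declared in the same block as P0
k = 27


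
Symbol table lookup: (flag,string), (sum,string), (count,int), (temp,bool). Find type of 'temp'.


Lookup 'temp' → type bool


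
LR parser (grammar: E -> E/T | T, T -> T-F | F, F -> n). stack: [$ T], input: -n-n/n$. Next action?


shift '-' to continue T -> T-F
Action: shift


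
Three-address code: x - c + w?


Break into single-operator statements:
t1 = x - c
t2 = t1 + w


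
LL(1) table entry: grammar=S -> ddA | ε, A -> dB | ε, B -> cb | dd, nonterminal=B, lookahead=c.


For [B, c]: 'c' ∈ FIRST(cb)
Entry: B -> cb


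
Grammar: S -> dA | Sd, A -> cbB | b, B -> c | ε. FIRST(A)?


Per alternative of A: FIRST(cbB) = {c}; FIRST(b) = {b}
FIRST(A) = {b, c}


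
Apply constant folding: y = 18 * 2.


18 * 2 = 36 at compile time
Optimized: y = 36


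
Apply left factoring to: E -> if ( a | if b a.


Common prefix: 'if'
Factored: E -> if E', E' -> ( a | b a


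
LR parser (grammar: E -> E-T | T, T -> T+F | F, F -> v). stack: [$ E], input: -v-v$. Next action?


shift '-' to continue E -> E-T
Action: shift


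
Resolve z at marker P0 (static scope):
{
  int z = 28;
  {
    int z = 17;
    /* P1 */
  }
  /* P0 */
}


z declared in the same block as P0
z = 28


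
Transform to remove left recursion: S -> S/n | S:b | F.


Left-recursive alternatives: S/n, S:b; non-recursive: F
Introduce S': S -> FS', S' -> /nS' | :bS' | ε


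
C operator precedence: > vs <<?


'<<' is shift (level 8); '>' is relational (level 7)
Higher level binds tighter
'<<' has higher precedence than '>'


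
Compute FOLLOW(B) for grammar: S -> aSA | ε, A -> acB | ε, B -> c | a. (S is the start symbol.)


$ ∈ FOLLOW(S). For each A -> αBβ: add FIRST(β)\{ε} to FOLLOW(B); if β nullable, add FOLLOW(A).
FOLLOW(B) = {$, a}


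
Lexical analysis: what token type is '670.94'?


Pattern: digits with a decimal point
Type: FLOAT_LITERAL


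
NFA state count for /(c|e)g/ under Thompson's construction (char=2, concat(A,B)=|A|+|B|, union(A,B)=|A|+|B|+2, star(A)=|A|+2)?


Syntax tree has 3 char leaf(s), 1 union(s), 0 star(s)
chars contribute 3×2 = 6; each union adds +2; each star adds +2
Total: 6 + 2 + 0 = 8 states


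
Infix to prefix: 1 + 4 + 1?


left-to-right (same/higher precedence on left): tree is (+ (+ 1 4) 1)
Prefix: + + 1 4 1


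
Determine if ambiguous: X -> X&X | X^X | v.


'v&v^v' has two parse trees (no precedence encoded between & and ^)
Ambiguous


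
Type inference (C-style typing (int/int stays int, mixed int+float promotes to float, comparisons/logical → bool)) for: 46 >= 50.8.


Operand types: int >= float
Rule: comparison yields bool
Result type: bool


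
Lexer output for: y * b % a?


Scan left to right, longest-match per lexeme
Tokens: ID(y), OP(*), ID(b), OP(%), ID(a)


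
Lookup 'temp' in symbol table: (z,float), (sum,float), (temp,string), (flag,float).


Lookup 'temp' → type string


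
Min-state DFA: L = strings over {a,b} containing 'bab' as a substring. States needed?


KMP-style automaton: 3 progress states + 1 absorbing accept = 4
Minimal DFA: 4 states


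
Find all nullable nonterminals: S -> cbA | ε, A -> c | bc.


A nonterminal is nullable iff some alternative derives ε (directly, or every symbol in it is nullable)
Nullable: {S}


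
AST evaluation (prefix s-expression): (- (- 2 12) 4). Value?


Evaluate inner: (- 2 12) = -10
Evaluate root: (- -10 4) = -14
Result: -14


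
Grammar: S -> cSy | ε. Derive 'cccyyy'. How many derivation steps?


Derivation: S => cSy => ccSyy => cccSyyy => cccyyy
Steps: 4


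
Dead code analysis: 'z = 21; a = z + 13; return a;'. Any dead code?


z is read by a's definition; a is returned
No dead code


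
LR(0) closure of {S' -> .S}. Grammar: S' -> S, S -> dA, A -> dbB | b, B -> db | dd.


Start: S' -> .S
For each item with dot before a nonterminal B, add B -> .γ for every B-production
Closure: [S' -> .S, S -> .dA]


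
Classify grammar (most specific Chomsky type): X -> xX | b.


Right-linear: every RHS is a terminal or a terminal followed by one nonterminal
Classification: Type 3 (Regular)


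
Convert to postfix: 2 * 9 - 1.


Left to right (same or higher precedence on left)
Postfix: 2 9 * 1 -


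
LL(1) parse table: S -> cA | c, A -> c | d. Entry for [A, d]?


For [A, d]: 'd' ∈ FIRST(d)
Entry: A -> d


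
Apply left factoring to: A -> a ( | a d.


Common prefix: 'a'
Factored: A -> a A', A' -> ( | d


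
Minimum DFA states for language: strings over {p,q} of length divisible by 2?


Track length mod 2: states 0..1, accept at 0
Minimal DFA: 2 states


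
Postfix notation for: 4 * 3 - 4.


Left to right (same or higher precedence on left)
Postfix: 4 3 * 4 -


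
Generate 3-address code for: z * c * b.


Break into single-operator statements:
t1 = z * c
t2 = t1 * b


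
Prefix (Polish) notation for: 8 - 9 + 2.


left-to-right (same/higher precedence on left): tree is (+ (- 8 9) 2)
Prefix: + - 8 9 2


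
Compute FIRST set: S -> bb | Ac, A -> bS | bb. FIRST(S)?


Per alternative of S: FIRST(bb) = {b}; FIRST(Ac) = {b}
FIRST(S) = {b}


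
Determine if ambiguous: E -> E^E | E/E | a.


'a^a/a' has two parse trees (no precedence encoded between ^ and /)
Ambiguous


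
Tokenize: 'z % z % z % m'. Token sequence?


Scan left to right, longest-match per lexeme
Tokens: ID(z), OP(%), ID(z), OP(%), ID(z), OP(%), ID(m)


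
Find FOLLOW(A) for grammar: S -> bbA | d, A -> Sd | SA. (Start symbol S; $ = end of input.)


$ ∈ FOLLOW(S). For each A -> αBβ: add FIRST(β)\{ε} to FOLLOW(B); if β nullable, add FOLLOW(A).
FOLLOW(A) = {$, b, d}


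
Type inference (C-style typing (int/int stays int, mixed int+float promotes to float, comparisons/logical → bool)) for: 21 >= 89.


Operand types: int >= int
Rule: comparison yields bool
Result type: bool


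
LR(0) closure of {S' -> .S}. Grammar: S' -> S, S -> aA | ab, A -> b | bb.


Start: S' -> .S
For each item with dot before a nonterminal B, add B -> .γ for every B-production
Closure: [S' -> .S, S -> .aA, S -> .ab]


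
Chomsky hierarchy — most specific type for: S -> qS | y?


Right-linear: every RHS is a terminal or a terminal followed by one nonterminal
Classification: Type 3 (Regular)


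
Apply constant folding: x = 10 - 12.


10 - 12 = -2 at compile time
Optimized: x = -2


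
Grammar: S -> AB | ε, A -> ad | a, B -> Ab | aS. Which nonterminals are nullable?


A nonterminal is nullable iff some alternative derives ε (directly, or every symbol in it is nullable)
Nullable: {S}


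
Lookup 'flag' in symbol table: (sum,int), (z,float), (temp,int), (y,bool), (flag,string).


Lookup 'flag' → type string


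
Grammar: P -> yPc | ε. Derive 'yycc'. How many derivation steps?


Derivation: P => yPc => yyPcc => yycc
Steps: 3


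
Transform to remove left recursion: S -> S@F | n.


Left-recursive alternatives: S@F; non-recursive: n
Introduce S': S -> nS', S' -> @FS' | ε


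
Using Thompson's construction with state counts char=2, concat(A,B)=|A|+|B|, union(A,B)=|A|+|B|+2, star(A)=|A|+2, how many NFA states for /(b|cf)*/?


Syntax tree has 3 char leaf(s), 1 union(s), 1 star(s)
chars contribute 3×2 = 6; each union adds +2; each star adds +2
Total: 6 + 2 + 2 = 10 states


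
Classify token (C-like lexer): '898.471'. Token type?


Pattern: digits with a decimal point
Type: FLOAT_LITERAL


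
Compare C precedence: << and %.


'%' is multiplicative (level 10); '<<' is shift (level 8)
Higher level binds tighter
'%' has higher precedence than '<<'


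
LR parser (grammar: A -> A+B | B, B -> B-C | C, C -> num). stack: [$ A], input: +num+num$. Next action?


shift '+' to continue A -> A+B
Action: shift


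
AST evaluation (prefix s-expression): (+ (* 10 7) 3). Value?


Evaluate inner: (* 10 7) = 70
Evaluate root: (+ 70 3) = 73
Result: 73


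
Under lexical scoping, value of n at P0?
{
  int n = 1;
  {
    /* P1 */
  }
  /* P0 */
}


n declared in the same block as P0
n = 1


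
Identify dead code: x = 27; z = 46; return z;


x is assigned but never read
Dead: 'x = 27'


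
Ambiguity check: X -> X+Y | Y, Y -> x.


precedence layered via separate nonterminal Y: deterministic
Unambiguous


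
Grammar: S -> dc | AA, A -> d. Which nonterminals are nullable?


A nonterminal is nullable iff some alternative derives ε (directly, or every symbol in it is nullable)
Nullable: {}


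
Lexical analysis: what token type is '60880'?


Pattern: digits only
Type: INTEGER_LITERAL


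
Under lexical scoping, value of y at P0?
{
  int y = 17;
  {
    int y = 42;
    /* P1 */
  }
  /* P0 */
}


y declared in the same block as P0
y = 17


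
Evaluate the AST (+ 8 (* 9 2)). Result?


Evaluate inner: (* 9 2) = 18
Evaluate root: (+ 8 18) = 26
Result: 26


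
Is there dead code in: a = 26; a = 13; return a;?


first assignment to a is overwritten before any read
Dead: 'a = 26'


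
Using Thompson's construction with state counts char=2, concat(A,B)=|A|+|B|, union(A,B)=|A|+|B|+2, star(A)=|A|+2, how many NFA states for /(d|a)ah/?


Syntax tree has 4 char leaf(s), 1 union(s), 0 star(s)
chars contribute 4×2 = 8; each union adds +2; each star adds +2
Total: 8 + 2 + 0 = 10 states


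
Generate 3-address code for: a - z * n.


Break into single-operator statements:
t1 = z * n
t2 = a - t1


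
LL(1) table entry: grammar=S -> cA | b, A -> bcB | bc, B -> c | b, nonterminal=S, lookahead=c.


For [S, c]: 'c' ∈ FIRST(cA)
Entry: S -> cA


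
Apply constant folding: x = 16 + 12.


16 + 12 = 28 at compile time
Optimized: x = 28


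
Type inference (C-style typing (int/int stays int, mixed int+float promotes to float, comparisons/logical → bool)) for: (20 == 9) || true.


Operand types: bool || bool
Rule: logical operators take bool operands and yield bool
Result type: bool


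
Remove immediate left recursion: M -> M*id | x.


Left-recursive alternatives: M*id; non-recursive: x
Introduce M': M -> xM', M' -> *idM' | ε


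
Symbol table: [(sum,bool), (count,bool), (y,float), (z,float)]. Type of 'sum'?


Lookup 'sum' → type bool


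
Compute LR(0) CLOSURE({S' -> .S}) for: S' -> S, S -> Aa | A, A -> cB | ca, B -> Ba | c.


Start: S' -> .S
For each item with dot before a nonterminal B, add B -> .γ for every B-production
Closure: [S' -> .S, S -> .Aa, S -> .A, A -> .cB, A -> .ca]


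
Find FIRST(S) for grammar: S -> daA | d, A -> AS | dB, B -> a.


Per alternative of S: FIRST(daA) = {d}; FIRST(d) = {d}
FIRST(S) = {d}


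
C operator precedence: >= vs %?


'%' is multiplicative (level 10); '>=' is relational (level 7)
Higher level binds tighter
'%' has higher precedence than '>='


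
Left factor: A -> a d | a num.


Common prefix: 'a'
Factored: A -> a A', A' -> d | num


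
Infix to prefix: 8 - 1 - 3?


left-to-right (same/higher precedence on left): tree is (- (- 8 1) 3)
Prefix: - - 8 1 3


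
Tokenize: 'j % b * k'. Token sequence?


Scan left to right, longest-match per lexeme
Tokens: ID(j), OP(%), ID(b), OP(*), ID(k)


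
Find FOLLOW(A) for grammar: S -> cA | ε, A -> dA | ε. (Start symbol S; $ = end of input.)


$ ∈ FOLLOW(S). For each A -> αBβ: add FIRST(β)\{ε} to FOLLOW(B); if β nullable, add FOLLOW(A).
FOLLOW(A) = {$}


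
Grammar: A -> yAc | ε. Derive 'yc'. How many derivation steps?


Derivation: A => yAc => yc
Steps: 2


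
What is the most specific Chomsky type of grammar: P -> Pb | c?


Left-linear: every RHS is a terminal or one nonterminal followed by a terminal
Classification: Type 3 (Regular)


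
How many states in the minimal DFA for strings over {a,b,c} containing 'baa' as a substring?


KMP-style automaton: 3 progress states + 1 absorbing accept = 4
Minimal DFA: 4 states


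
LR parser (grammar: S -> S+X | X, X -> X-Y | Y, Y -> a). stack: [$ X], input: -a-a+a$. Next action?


shift '-' to continue X -> X-Y
Action: shift


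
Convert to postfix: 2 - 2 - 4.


Left to right (same or higher precedence on left)
Postfix: 2 2 - 4 -


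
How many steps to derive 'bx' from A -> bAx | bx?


Derivation: A => bx
Steps: 1


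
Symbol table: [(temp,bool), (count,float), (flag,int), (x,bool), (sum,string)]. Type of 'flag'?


Lookup 'flag' → type int


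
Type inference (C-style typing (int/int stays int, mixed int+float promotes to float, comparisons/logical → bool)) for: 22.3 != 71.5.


Operand types: float != float
Rule: comparison yields bool
Result type: bool


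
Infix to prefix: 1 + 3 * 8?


'*' binds tighter: tree is (+ 1 (* 3 8))
Prefix: + 1 * 3 8


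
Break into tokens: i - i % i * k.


Scan left to right, longest-match per lexeme
Tokens: ID(i), OP(-), ID(i), OP(%), ID(i), OP(*), ID(k)


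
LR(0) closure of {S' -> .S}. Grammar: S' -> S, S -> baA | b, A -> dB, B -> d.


Start: S' -> .S
For each item with dot before a nonterminal B, add B -> .γ for every B-production
Closure: [S' -> .S, S -> .baA, S -> .b]


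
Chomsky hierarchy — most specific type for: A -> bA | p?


Right-linear: every RHS is a terminal or a terminal followed by one nonterminal
Classification: Type 3 (Regular)


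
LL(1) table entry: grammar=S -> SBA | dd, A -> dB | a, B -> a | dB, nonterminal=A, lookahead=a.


For [A, a]: 'a' ∈ FIRST(a)
Entry: A -> a


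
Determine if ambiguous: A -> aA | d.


right-linear, alternatives start with distinct terminals 'a' vs 'd': unique leftmost derivation
Unambiguous


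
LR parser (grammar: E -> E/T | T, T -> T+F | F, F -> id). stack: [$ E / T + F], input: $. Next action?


handle 'T+F' on top
Action: reduce (T -> T+F)


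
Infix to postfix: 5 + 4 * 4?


* has higher precedence, evaluate 4*4 first
Postfix: 5 4 4 * +


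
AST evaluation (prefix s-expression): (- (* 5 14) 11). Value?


Evaluate inner: (* 5 14) = 70
Evaluate root: (- 70 11) = 59
Result: 59


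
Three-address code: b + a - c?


Break into single-operator statements:
t1 = b + a
t2 = t1 - c


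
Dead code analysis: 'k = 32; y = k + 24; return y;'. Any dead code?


k is read by y's definition; y is returned
No dead code


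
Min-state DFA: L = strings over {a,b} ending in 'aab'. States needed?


Track the longest suffix of input matching a prefix of 'aab': 4 classes (prefixes of length 0..3)
Minimal DFA: 4 states


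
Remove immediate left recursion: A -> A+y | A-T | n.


Left-recursive alternatives: A+y, A-T; non-recursive: n
Introduce A': A -> nA', A' -> +yA' | -TA' | ε


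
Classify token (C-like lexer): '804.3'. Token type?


Pattern: digits with a decimal point
Type: FLOAT_LITERAL


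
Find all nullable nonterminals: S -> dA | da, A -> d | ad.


A nonterminal is nullable iff some alternative derives ε (directly, or every symbol in it is nullable)
Nullable: {}


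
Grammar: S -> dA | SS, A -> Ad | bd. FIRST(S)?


Per alternative of S: FIRST(dA) = {d}; FIRST(SS) = {d}
FIRST(S) = {d}


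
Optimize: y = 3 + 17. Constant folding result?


3 + 17 = 20 at compile time
Optimized: y = 20


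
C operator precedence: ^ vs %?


'%' is multiplicative (level 10); '^' is bitwise XOR (level 4)
Higher level binds tighter
'%' has higher precedence than '^'


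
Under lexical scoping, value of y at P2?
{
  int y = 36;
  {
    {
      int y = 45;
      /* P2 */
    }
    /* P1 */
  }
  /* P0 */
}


y declared in the same block as P2
y = 45


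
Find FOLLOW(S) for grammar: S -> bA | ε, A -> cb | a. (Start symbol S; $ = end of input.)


$ ∈ FOLLOW(S). For each A -> αBβ: add FIRST(β)\{ε} to FOLLOW(B); if β nullable, add FOLLOW(A).
FOLLOW(S) = {$}


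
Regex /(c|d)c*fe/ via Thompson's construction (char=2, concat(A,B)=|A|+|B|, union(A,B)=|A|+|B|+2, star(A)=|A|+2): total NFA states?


Syntax tree has 5 char leaf(s), 1 union(s), 1 star(s)
chars contribute 5×2 = 10; each union adds +2; each star adds +2
Total: 10 + 2 + 2 = 14 states


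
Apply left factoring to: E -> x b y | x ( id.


Common prefix: 'x'
Factored: E -> x E', E' -> b y | ( id


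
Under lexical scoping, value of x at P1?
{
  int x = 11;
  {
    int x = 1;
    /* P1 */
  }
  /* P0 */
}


x declared in the same block as P1
x = 1


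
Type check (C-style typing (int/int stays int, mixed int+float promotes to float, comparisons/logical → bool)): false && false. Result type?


Operand types: bool && bool
Rule: logical operators take bool operands and yield bool
Result type: bool


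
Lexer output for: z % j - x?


Scan left to right, longest-match per lexeme
Tokens: ID(z), OP(%), ID(j), OP(-), ID(x)


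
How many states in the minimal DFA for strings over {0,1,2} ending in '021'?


Track the longest suffix of input matching a prefix of '021': 4 classes (prefixes of length 0..3)
Minimal DFA: 4 states


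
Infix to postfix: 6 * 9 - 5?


Left to right (same or higher precedence on left)
Postfix: 6 9 * 5 -


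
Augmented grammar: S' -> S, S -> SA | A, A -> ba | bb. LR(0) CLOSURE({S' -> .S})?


Start: S' -> .S
For each item with dot before a nonterminal B, add B -> .γ for every B-production
Closure: [S' -> .S, S -> .SA, S -> .A, A -> .ba, A -> .bb]


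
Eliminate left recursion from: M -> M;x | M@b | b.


Left-recursive alternatives: M;x, M@b; non-recursive: b
Introduce M': M -> bM', M' -> ;xM' | @bM' | ε


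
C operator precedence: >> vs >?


'>>' is shift (level 8); '>' is relational (level 7)
Higher level binds tighter
'>>' has higher precedence than '>'


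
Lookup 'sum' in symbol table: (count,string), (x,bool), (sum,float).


Lookup 'sum' → type float


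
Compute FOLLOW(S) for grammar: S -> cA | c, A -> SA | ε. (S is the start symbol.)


$ ∈ FOLLOW(S). For each A -> αBβ: add FIRST(β)\{ε} to FOLLOW(B); if β nullable, add FOLLOW(A).
FOLLOW(S) = {$, c}


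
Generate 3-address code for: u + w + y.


Break into single-operator statements:
t1 = u + w
t2 = t1 + y


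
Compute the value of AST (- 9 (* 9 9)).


Evaluate inner: (* 9 9) = 81
Evaluate root: (- 9 81) = -72
Result: -72


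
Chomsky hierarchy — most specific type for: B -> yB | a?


Right-linear: every RHS is a terminal or a terminal followed by one nonterminal
Classification: Type 3 (Regular)


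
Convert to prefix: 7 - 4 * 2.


'*' binds tighter: tree is (- 7 (* 4 2))
Prefix: - 7 * 4 2


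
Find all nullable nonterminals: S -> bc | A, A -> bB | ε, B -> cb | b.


A nonterminal is nullable iff some alternative derives ε (directly, or every symbol in it is nullable)
Nullable: {A, S}


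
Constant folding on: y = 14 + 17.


14 + 17 = 31 at compile time
Optimized: y = 31


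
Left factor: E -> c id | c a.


Common prefix: 'c'
Factored: E -> c E', E' -> id | a


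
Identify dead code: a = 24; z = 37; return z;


a is assigned but never read
Dead: 'a = 24'


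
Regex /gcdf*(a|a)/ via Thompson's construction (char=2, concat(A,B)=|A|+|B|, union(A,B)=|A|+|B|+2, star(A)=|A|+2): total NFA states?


Syntax tree has 6 char leaf(s), 1 union(s), 1 star(s)
chars contribute 6×2 = 12; each union adds +2; each star adds +2
Total: 12 + 2 + 2 = 16 states


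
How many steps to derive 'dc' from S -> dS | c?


Derivation: S => dS => dc
Steps: 2


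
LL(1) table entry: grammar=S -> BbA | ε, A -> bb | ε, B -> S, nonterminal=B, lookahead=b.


For [B, b]: 'b' ∈ FIRST(S)
Entry: B -> S


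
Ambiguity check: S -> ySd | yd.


balanced y^n…d^n: each string has a unique parse
Unambiguous


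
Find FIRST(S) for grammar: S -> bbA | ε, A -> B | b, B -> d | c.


Per alternative of S: FIRST(bbA) = {b}; FIRST(ε) = {ε}
FIRST(S) = {b, ε}


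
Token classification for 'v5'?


Pattern: letter/underscore followed by alphanumerics, not a keyword
Type: IDENTIFIER


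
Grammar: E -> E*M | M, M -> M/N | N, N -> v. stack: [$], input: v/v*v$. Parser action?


no handle on stack; shift 'v'
Action: shift


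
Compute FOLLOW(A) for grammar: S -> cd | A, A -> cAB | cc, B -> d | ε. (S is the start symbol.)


$ ∈ FOLLOW(S). For each A -> αBβ: add FIRST(β)\{ε} to FOLLOW(B); if β nullable, add FOLLOW(A).
FOLLOW(A) = {$, d}


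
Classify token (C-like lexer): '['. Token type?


Pattern: delimiter/punctuation
Type: PUNCTUATION


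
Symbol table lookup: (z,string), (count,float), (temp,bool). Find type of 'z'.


Lookup 'z' → type string


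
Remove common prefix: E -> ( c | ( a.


Common prefix: '('
Factored: E -> ( E', E' -> c | a


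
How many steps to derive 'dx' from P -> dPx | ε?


Derivation: P => dPx => dx
Steps: 2


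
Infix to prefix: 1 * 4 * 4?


left-to-right (same/higher precedence on left): tree is (* (* 1 4) 4)
Prefix: * * 1 4 4


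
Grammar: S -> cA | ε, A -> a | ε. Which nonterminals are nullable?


A nonterminal is nullable iff some alternative derives ε (directly, or every symbol in it is nullable)
Nullable: {A, S}


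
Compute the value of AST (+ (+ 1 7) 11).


Evaluate inner: (+ 1 7) = 8
Evaluate root: (+ 8 11) = 19
Result: 19


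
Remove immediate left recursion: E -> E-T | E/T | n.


Left-recursive alternatives: E-T, E/T; non-recursive: n
Introduce E': E -> nE', E' -> -TE' | /TE' | ε


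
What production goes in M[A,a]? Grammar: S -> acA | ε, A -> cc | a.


For [A, a]: 'a' ∈ FIRST(a)
Entry: A -> a


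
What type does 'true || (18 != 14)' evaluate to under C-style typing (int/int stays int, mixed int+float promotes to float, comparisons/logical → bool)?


Operand types: bool || bool
Rule: logical operators take bool operands and yield bool
Result type: bool


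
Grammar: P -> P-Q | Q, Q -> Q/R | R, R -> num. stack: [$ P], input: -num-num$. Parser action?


shift '-' to continue P -> P-Q
Action: shift


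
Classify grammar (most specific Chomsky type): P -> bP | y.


Right-linear: every RHS is a terminal or a terminal followed by one nonterminal
Classification: Type 3 (Regular)


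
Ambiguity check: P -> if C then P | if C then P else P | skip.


dangling else: 'if C then if C then skip else skip' parses two ways
Ambiguous


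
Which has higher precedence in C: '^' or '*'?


'*' is multiplicative (level 10); '^' is bitwise XOR (level 4)
Higher level binds tighter
'*' has higher precedence than '^'


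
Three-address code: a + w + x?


Break into single-operator statements:
t1 = a + w
t2 = t1 + x


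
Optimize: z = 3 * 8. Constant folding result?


3 * 8 = 24 at compile time
Optimized: z = 24


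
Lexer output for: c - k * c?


Scan left to right, longest-match per lexeme
Tokens: ID(c), OP(-), ID(k), OP(*), ID(c)


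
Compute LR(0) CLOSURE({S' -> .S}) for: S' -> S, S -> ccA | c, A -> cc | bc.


Start: S' -> .S
For each item with dot before a nonterminal B, add B -> .γ for every B-production
Closure: [S' -> .S, S -> .ccA, S -> .c]


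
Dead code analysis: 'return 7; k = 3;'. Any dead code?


statement follows a return and is unreachable
Dead: 'k = 3'


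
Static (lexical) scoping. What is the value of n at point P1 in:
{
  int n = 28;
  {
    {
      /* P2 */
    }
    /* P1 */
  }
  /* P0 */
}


P1's block does not declare n; resolves to the enclosing declaration at depth 0
n = 28


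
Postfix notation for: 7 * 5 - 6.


Left to right (same or higher precedence on left)
Postfix: 7 5 * 6 -


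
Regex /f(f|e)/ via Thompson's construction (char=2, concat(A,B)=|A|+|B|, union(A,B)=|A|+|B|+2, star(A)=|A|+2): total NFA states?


Syntax tree has 3 char leaf(s), 1 union(s), 0 star(s)
chars contribute 3×2 = 6; each union adds +2; each star adds +2
Total: 6 + 2 + 0 = 8 states


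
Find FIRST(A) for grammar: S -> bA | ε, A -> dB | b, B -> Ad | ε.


Per alternative of A: FIRST(dB) = {d}; FIRST(b) = {b}
FIRST(A) = {b, d}


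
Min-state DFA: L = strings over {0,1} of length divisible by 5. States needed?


Track length mod 5: states 0..4, accept at 0
Minimal DFA: 5 states


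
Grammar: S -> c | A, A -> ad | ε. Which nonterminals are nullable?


A nonterminal is nullable iff some alternative derives ε (directly, or every symbol in it is nullable)
Nullable: {A, S}


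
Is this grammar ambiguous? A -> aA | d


right-linear, alternatives start with distinct terminals 'a' vs 'd': unique leftmost derivation
Unambiguous


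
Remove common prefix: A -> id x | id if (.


Common prefix: 'id'
Factored: A -> id A', A' -> x | if (


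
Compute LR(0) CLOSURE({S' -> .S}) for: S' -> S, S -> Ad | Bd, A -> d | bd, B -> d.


Start: S' -> .S
For each item with dot before a nonterminal B, add B -> .γ for every B-production
Closure: [S' -> .S, S -> .Ad, S -> .Bd, A -> .d, A -> .bd, B -> .d]


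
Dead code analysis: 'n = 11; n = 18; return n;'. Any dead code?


first assignment to n is overwritten before any read
Dead: 'n = 11'


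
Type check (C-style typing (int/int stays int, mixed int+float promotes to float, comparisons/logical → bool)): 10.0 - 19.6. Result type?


Operand types: float - float
Rule: mixed int/float promotes to float; int/int stays int
Result type: float


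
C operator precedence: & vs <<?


'<<' is shift (level 8); '&' is bitwise AND (level 5)
Higher level binds tighter
'<<' has higher precedence than '&'


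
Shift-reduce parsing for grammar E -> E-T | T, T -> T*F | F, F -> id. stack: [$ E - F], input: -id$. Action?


'F' (not preceded by T*) is the handle for T -> F
Action: reduce (T -> F)


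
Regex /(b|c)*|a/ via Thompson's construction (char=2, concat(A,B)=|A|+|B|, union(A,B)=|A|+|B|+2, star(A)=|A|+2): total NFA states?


Syntax tree has 3 char leaf(s), 2 union(s), 1 star(s)
chars contribute 3×2 = 6; each union adds +2; each star adds +2
Total: 6 + 4 + 2 = 12 states
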